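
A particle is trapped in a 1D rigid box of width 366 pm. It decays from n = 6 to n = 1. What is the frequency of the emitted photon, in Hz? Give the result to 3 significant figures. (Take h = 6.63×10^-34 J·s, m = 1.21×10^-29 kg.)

E_1 = h²/(8mL²) = 3.390×10^-20 J and ΔE = (6² − 1²)E_1 = 1.187×10^-18 J.
f = ΔE/h = 1.187×10^-18/6.63×10^-34 = 1.79×10^15 Hz.

f = 1.79×10^15 Hz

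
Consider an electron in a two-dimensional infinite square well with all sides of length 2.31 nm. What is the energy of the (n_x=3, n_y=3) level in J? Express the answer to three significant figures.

For a 2D rectangular well E = (h²/8m_e)·Σ n_i²/L_i² = (6.626×10^-34)²/(8·9.109×10^-31) · [3²/(2.31 nm)² + 3²/(2.31 nm)²].
Evaluating gives E = 2.03×10^-19 J.

E = 2.03×10^-19 J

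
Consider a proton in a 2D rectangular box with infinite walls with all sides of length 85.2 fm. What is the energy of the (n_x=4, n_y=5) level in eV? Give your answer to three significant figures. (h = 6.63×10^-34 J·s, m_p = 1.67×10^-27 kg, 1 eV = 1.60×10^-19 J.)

E = 1.16×10^6 eV

For a 2D rectangular well E = (h²/8m_p)·Σ n_i²/L_i² = (6.63×10^-34)²/(8·1.67×10^-27) · [4²/(85.2 fm)² + 5²/(85.2 fm)²].
Evaluating gives E = 1.858×10^-13 J = 1.16×10^6 eV.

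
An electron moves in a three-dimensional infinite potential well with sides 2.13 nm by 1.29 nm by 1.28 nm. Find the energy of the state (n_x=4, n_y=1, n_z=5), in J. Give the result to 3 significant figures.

For a 3D rectangular well E = (h²/8m_e)·Σ n_i²/L_i² = (6.626×10^-34)²/(8·9.109×10^-31) · [4²/(2.13 nm)² + 1²/(1.29 nm)² + 5²/(1.28 nm)²].
Evaluating gives E = 1.17×10^-18 J.

E = 1.17×10^-18 J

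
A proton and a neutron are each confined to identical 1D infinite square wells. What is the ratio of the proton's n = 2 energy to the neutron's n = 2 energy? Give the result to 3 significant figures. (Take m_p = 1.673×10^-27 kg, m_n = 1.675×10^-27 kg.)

E_n ∝ 1/m at fixed n and L, so the ratio is m_n/m_p = 1.675×10^-27/1.673×10^-27 = 1.00.

1.00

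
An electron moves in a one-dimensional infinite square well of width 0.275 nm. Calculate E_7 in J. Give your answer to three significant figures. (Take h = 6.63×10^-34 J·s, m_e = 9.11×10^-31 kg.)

E_7 = 3.91×10^-17 J

For an infinite well E_n = n²h²/(8m_eL²), so E_1 = h²/(8m_eL²) = (6.63×10^-34)²/(8·9.11×10^-31·(2.75×10^-10 m)²) = 7.975×10^-19 J.
Then E_7 = 7²·E_1 = 49·7.975×10^-19 J = 3.91×10^-17 J.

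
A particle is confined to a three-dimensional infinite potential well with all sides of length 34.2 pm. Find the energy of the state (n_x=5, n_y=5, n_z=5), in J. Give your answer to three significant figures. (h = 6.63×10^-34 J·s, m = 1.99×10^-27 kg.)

E = 1.77×10^-18 J

For a 3D rectangular well E = (h²/8m)·Σ n_i²/L_i² = (6.63×10^-34)²/(8·1.99×10^-27) · [5²/(34.2 pm)² + 5²/(34.2 pm)² + 5²/(34.2 pm)²].
Evaluating gives E = 1.77×10^-18 J.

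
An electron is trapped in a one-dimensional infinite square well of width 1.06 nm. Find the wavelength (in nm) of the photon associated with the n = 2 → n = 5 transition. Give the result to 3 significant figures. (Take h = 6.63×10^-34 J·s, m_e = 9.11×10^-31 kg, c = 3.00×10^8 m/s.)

E_1 = h²/(8m_eL²) = 5.368×10^-20 J, so ΔE = (5² − 2²)E_1 = 1.127×10^-18 J.
λ = hc/ΔE = (6.63×10^-34·3.00×10^8)/1.127×10^-18 = 1.76×10^-7 m = 176 nm.

λ = 176 nm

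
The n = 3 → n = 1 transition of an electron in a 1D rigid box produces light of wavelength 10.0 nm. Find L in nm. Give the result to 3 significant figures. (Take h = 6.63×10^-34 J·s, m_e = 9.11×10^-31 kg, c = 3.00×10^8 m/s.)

The photon carries ΔE = hc/λ = 6.63×10^-34·3.00×10^8/1.00×10^-8 m = 1.989×10^-17 J.
Since ΔE = (3² − 1²)E_1, E_1 = 2.486×10^-18 J, and L = h/√(8m_eE_1) = 1.56×10^-10 m = 0.156 nm.

L = 0.156 nm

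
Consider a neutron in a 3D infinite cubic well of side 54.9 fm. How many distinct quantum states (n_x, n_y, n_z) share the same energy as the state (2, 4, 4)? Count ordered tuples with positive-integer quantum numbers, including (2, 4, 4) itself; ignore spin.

degeneracy = 3

The level has n_x² + n_y² + n_z² = 36. The ordered positive-integer solutions are (2, 4, 4), (4, 2, 4), (4, 4, 2).
That gives 3 states.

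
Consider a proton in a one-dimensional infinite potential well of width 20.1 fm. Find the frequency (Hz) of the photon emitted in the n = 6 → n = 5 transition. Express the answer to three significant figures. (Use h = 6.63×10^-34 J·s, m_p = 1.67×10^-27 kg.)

E_1 = h²/(8m_pL²) = 8.144×10^-14 J and ΔE = (6² − 5²)E_1 = 8.958×10^-13 J.
f = ΔE/h = 8.958×10^-13/6.63×10^-34 = 1.35×10^21 Hz.

f = 1.35×10^21 Hz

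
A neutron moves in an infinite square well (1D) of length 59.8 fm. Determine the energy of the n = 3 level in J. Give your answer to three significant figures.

E_3 = 8.25×10^-14 J

For an infinite well E_n = n²h²/(8m_nL²), so E_1 = h²/(8m_nL²) = (6.626×10^-34)²/(8·1.675×10^-27·(5.98×10^-14 m)²) = 9.162×10^-15 J.
Then E_3 = 3²·E_1 = 9·9.162×10^-15 J = 8.25×10^-14 J.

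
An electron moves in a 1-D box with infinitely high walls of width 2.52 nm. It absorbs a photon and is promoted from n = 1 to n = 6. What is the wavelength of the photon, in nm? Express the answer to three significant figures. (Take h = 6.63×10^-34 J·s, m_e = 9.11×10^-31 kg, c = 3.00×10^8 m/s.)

λ = 598 nm

E_1 = h²/(8m_eL²) = 9.498×10^-21 J, so ΔE = (6² − 1²)E_1 = 3.324×10^-19 J.
λ = hc/ΔE = (6.63×10^-34·3.00×10^8)/3.324×10^-19 = 5.98×10^-7 m = 598 nm.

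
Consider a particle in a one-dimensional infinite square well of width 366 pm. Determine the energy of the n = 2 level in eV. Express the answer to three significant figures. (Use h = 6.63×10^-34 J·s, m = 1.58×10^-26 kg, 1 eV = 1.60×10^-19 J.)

For an infinite well E_n = n²h²/(8mL²), so E_1 = h²/(8mL²) = (6.63×10^-34)²/(8·1.58×10^-26·(3.66×10^-10 m)²) = 2.596×10^-23 J.
Then E_2 = 2²·E_1 = 4·2.596×10^-23 J = 1.038×10^-22 J.
Converting, E_2 = 1.038×10^-22 J / (1.60×10^-19 J/eV) = 6.49×10^-4 eV.

E_2 = 6.49×10^-4 eV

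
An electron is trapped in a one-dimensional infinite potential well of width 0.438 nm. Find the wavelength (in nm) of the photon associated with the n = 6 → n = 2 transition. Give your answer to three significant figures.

λ = 19.8 nm

E_1 = h²/(8m_eL²) = 3.140×10^-19 J, so ΔE = (6² − 2²)E_1 = 1.005×10^-17 J.
λ = hc/ΔE = (6.626×10^-34·2.998×10^8)/1.005×10^-17 = 1.98×10^-8 m = 19.8 nm.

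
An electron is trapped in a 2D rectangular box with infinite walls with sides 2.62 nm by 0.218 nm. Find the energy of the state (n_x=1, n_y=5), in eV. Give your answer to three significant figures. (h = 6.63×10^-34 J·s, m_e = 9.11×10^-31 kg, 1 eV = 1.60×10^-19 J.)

E = 198 eV

For a 2D rectangular well E = (h²/8m_e)·Σ n_i²/L_i² = (6.63×10^-34)²/(8·9.11×10^-31) · [1²/(2.62 nm)² + 5²/(0.218 nm)²].
Evaluating gives E = 3.174×10^-17 J = 198 eV.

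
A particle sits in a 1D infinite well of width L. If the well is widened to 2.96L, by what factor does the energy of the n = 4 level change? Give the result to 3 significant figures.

E_n ∝ 1/L², so the energy scales by 1/2.96² = 0.114.

0.114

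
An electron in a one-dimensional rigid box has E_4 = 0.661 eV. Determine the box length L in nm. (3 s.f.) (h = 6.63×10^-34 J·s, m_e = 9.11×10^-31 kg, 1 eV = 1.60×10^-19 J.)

From E_n = n²h²/(8m_eL²), L = n·h/√(8m_eE_n).
E_4 = 0.661 eV = 1.058×10^-19 J, so L = 4·6.63×10^-34/√(8·9.11×10^-31·1.058×10^-19) = 3.02×10^-9 m = 3.02 nm.

L = 3.02 nm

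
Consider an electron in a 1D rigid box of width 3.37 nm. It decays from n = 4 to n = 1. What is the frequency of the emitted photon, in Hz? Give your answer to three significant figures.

E_1 = h²/(8m_eL²) = 5.305×10^-21 J and ΔE = (4² − 1²)E_1 = 7.958×10^-20 J.
f = ΔE/h = 7.958×10^-20/6.626×10^-34 = 1.20×10^14 Hz.

f = 1.20×10^14 Hz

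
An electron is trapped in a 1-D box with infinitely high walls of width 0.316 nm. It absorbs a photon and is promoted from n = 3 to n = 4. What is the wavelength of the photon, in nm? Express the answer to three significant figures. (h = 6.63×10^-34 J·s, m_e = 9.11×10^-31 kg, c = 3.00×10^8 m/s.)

E_1 = h²/(8m_eL²) = 6.040×10^-19 J, so ΔE = (4² − 3²)E_1 = 4.228×10^-18 J.
λ = hc/ΔE = (6.63×10^-34·3.00×10^8)/4.228×10^-18 = 4.70×10^-8 m = 47.0 nm.

λ = 47.0 nm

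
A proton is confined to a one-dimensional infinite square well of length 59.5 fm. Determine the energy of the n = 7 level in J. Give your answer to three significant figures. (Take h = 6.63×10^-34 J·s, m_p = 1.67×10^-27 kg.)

E_7 = 4.55×10^-13 J

For an infinite well E_n = n²h²/(8m_pL²), so E_1 = h²/(8m_pL²) = (6.63×10^-34)²/(8·1.67×10^-27·(5.95×10^-14 m)²) = 9.294×10^-15 J.
Then E_7 = 7²·E_1 = 49·9.294×10^-15 J = 4.55×10^-13 J.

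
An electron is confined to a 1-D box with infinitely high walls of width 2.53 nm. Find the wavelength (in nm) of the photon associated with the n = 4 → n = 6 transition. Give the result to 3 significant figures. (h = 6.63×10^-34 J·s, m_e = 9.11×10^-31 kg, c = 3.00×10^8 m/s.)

E_1 = h²/(8m_eL²) = 9.423×10^-21 J, so ΔE = (6² − 4²)E_1 = 1.885×10^-19 J.
λ = hc/ΔE = (6.63×10^-34·3.00×10^8)/1.885×10^-19 = 1.06×10^-6 m = 1.06×10^3 nm.

λ = 1.06×10^3 nm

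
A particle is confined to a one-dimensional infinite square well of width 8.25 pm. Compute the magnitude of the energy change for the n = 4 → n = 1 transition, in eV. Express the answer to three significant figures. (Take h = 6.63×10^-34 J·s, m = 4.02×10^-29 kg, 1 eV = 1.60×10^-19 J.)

|ΔE| = 1.88×10^3 eV

E_1 = h²/(8mL²) = 2.008×10^-17 J.
|ΔE| = |4² − 1²|·E_1 = 15·2.008×10^-17 J = 3.012×10^-16 J = 1.88×10^3 eV.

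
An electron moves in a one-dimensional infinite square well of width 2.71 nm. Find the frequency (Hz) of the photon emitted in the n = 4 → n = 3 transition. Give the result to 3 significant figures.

f = 8.67×10^13 Hz

E_1 = h²/(8m_eL²) = 8.204×10^-21 J and ΔE = (4² − 3²)E_1 = 5.743×10^-20 J.
f = ΔE/h = 5.743×10^-20/6.626×10^-34 = 8.67×10^13 Hz.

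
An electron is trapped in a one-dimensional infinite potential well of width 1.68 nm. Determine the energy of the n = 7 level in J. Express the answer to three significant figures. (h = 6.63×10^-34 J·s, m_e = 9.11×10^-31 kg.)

E_7 = 1.05×10^-18 J

For an infinite well E_n = n²h²/(8m_eL²), so E_1 = h²/(8m_eL²) = (6.63×10^-34)²/(8·9.11×10^-31·(1.68×10^-9 m)²) = 2.137×10^-20 J.
Then E_7 = 7²·E_1 = 49·2.137×10^-20 J = 1.05×10^-18 J.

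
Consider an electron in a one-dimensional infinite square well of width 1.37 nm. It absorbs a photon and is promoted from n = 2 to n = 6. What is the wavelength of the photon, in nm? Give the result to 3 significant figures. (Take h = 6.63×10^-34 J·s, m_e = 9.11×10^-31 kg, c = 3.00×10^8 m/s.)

λ = 193 nm

E_1 = h²/(8m_eL²) = 3.213×10^-20 J, so ΔE = (6² − 2²)E_1 = 1.028×10^-18 J.
λ = hc/ΔE = (6.63×10^-34·3.00×10^8)/1.028×10^-18 = 1.93×10^-7 m = 193 nm.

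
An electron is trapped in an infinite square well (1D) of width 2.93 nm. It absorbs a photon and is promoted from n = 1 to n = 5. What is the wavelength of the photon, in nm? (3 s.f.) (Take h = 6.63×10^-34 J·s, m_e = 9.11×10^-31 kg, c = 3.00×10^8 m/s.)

λ = 1.18×10^3 nm

E_1 = h²/(8m_eL²) = 7.026×10^-21 J, so ΔE = (5² − 1²)E_1 = 1.686×10^-19 J.
λ = hc/ΔE = (6.63×10^-34·3.00×10^8)/1.686×10^-19 = 1.18×10^-6 m = 1.18×10^3 nm.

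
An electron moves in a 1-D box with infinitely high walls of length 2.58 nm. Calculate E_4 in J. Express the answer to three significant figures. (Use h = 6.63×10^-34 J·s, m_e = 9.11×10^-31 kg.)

E_4 = 1.45×10^-19 J

For an infinite well E_n = n²h²/(8m_eL²), so E_1 = h²/(8m_eL²) = (6.63×10^-34)²/(8·9.11×10^-31·(2.58×10^-9 m)²) = 9.061×10^-21 J.
Then E_4 = 4²·E_1 = 16·9.061×10^-21 J = 1.45×10^-19 J.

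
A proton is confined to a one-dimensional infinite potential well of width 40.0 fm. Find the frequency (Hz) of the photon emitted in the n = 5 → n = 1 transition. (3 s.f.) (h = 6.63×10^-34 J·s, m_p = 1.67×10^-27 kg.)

E_1 = h²/(8m_pL²) = 2.056×10^-14 J and ΔE = (5² − 1²)E_1 = 4.934×10^-13 J.
f = ΔE/h = 4.934×10^-13/6.63×10^-34 = 7.44×10^20 Hz.

f = 7.44×10^20 Hz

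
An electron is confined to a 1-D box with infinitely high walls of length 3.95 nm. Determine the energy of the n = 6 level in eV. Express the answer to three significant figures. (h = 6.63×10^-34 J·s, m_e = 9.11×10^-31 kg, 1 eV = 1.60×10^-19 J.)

For an infinite well E_n = n²h²/(8m_eL²), so E_1 = h²/(8m_eL²) = (6.63×10^-34)²/(8·9.11×10^-31·(3.95×10^-9 m)²) = 3.866×10^-21 J.
Then E_6 = 6²·E_1 = 36·3.866×10^-21 J = 1.392×10^-19 J.
Converting, E_6 = 1.392×10^-19 J / (1.60×10^-19 J/eV) = 0.870 eV.

E_6 = 0.870 eV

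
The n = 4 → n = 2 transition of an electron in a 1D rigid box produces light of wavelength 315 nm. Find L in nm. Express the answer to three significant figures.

L = 1.07 nm

The photon carries ΔE = hc/λ = 6.626×10^-34·2.998×10^8/3.15×10^-7 m = 6.306×10^-19 J.
Since ΔE = (4² − 2²)E_1, E_1 = 5.255×10^-20 J, and L = h/√(8m_eE_1) = 1.07×10^-9 m = 1.07 nm.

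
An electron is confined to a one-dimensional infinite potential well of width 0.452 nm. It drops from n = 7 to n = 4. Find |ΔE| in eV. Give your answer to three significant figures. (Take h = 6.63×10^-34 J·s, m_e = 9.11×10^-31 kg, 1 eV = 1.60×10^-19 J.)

E_1 = h²/(8m_eL²) = 2.952×10^-19 J.
|ΔE| = |7² − 4²|·E_1 = 33·2.952×10^-19 J = 9.742×10^-18 J = 60.9 eV.

|ΔE| = 60.9 eV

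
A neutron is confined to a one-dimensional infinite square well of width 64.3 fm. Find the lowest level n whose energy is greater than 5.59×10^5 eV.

n = 4

E_1 = h²/(8m_nL²) = 7.925×10^-15 J = 4.947×10^4 eV.
Need n² > 5.59×10^5/4.947×10^4 = 11.30, i.e. n > 3.362.
The smallest integer satisfying this is n = 4.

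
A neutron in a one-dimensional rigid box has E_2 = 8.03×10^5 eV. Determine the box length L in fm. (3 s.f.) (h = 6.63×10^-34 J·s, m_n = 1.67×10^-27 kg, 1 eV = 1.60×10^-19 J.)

From E_n = n²h²/(8m_nL²), L = n·h/√(8m_nE_n).
E_2 = 8.03×10^5 eV = 1.285×10^-13 J, so L = 2·6.63×10^-34/√(8·1.67×10^-27·1.285×10^-13) = 3.20×10^-14 m = 32.0 fm.

L = 32.0 fm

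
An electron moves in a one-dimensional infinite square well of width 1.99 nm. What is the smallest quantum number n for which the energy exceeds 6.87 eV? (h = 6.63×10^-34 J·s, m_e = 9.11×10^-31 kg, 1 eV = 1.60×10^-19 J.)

E_1 = h²/(8m_eL²) = 1.523×10^-20 J = 0.09519 eV.
Need n² > 6.87/0.09519 = 72.17, i.e. n > 8.495.
The smallest integer satisfying this is n = 9.

n = 9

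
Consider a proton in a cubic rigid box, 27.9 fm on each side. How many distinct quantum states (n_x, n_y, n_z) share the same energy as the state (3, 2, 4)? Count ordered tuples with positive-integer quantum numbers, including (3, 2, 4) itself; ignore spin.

The level has n_x² + n_y² + n_z² = 29. The ordered positive-integer solutions are (2, 3, 4), (2, 4, 3), (3, 2, 4), (3, 4, 2), (4, 2, 3), (4, 3, 2).
That gives 6 states.

degeneracy = 6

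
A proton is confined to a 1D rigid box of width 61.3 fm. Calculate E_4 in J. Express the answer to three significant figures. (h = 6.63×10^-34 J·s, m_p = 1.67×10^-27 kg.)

E_4 = 1.40×10^-13 J

For an infinite well E_n = n²h²/(8m_pL²), so E_1 = h²/(8m_pL²) = (6.63×10^-34)²/(8·1.67×10^-27·(6.13×10^-14 m)²) = 8.756×10^-15 J.
Then E_4 = 4²·E_1 = 16·8.756×10^-15 J = 1.40×10^-13 J.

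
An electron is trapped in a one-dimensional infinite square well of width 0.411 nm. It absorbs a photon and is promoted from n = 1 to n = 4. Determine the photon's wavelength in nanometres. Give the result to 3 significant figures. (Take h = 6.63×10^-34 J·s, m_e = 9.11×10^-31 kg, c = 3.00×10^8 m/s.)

λ = 37.1 nm

E_1 = h²/(8m_eL²) = 3.571×10^-19 J, so ΔE = (4² − 1²)E_1 = 5.356×10^-18 J.
λ = hc/ΔE = (6.63×10^-34·3.00×10^8)/5.356×10^-18 = 3.71×10^-8 m = 37.1 nm.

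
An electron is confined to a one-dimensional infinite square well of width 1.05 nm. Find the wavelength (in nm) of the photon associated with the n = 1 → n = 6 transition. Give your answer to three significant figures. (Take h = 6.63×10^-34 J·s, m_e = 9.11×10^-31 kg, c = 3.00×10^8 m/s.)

E_1 = h²/(8m_eL²) = 5.471×10^-20 J, so ΔE = (6² − 1²)E_1 = 1.915×10^-18 J.
λ = hc/ΔE = (6.63×10^-34·3.00×10^8)/1.915×10^-18 = 1.04×10^-7 m = 104 nm.

λ = 104 nm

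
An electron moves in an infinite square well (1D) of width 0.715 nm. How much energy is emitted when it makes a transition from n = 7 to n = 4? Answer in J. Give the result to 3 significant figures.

E_1 = h²/(8m_eL²) = 1.179×10^-19 J.
|ΔE| = |7² − 4²|·E_1 = 33·1.179×10^-19 J = 3.89×10^-18 J.

|ΔE| = 3.89×10^-18 J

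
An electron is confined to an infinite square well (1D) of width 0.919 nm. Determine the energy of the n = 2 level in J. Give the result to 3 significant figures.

For an infinite well E_n = n²h²/(8m_eL²), so E_1 = h²/(8m_eL²) = (6.626×10^-34)²/(8·9.109×10^-31·(9.19×10^-10 m)²) = 7.134×10^-20 J.
Then E_2 = 2²·E_1 = 4·7.134×10^-20 J = 2.85×10^-19 J.

E_2 = 2.85×10^-19 J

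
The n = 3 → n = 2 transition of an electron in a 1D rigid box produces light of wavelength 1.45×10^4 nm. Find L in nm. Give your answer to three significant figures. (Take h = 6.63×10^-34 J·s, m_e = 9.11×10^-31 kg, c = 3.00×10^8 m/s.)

The photon carries ΔE = hc/λ = 6.63×10^-34·3.00×10^8/1.45×10^-5 m = 1.372×10^-20 J.
Since ΔE = (3² − 2²)E_1, E_1 = 2.744×10^-21 J, and L = h/√(8m_eE_1) = 4.69×10^-9 m = 4.69 nm.

L = 4.69 nm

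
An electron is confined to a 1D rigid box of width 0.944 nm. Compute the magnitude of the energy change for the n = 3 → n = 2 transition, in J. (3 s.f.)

|ΔE| = 3.38×10^-19 J

E_1 = h²/(8m_eL²) = 6.761×10^-20 J.
|ΔE| = |3² − 2²|·E_1 = 5·6.761×10^-20 J = 3.38×10^-19 J.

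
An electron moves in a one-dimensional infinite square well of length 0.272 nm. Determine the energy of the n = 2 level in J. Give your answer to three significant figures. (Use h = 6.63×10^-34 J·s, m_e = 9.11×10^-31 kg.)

For an infinite well E_n = n²h²/(8m_eL²), so E_1 = h²/(8m_eL²) = (6.63×10^-34)²/(8·9.11×10^-31·(2.72×10^-10 m)²) = 8.152×10^-19 J.
Then E_2 = 2²·E_1 = 4·8.152×10^-19 J = 3.26×10^-18 J.

E_2 = 3.26×10^-18 J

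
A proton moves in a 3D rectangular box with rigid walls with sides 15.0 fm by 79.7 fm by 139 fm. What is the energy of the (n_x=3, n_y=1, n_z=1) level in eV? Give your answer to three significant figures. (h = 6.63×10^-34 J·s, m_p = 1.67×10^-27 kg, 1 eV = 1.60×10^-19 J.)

For a 3D rectangular well E = (h²/8m_p)·Σ n_i²/L_i² = (6.63×10^-34)²/(8·1.67×10^-27) · [3²/(15.0 fm)² + 1²/(79.7 fm)² + 1²/(139 fm)²].
Evaluating gives E = 1.323×10^-12 J = 8.27×10^6 eV.

E = 8.27×10^6 eV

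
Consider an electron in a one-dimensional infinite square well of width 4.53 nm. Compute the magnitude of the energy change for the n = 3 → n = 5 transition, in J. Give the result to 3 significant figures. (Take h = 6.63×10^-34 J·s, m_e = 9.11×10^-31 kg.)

E_1 = h²/(8m_eL²) = 2.939×10^-21 J.
|ΔE| = |3² − 5²|·E_1 = 16·2.939×10^-21 J = 4.70×10^-20 J.

|ΔE| = 4.70×10^-20 J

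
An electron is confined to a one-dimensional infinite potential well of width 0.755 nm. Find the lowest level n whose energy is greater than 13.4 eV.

E_1 = h²/(8m_eL²) = 1.057×10^-19 J = 0.6598 eV.
Need n² > 13.4/0.6598 = 20.31, i.e. n > 4.507.
The smallest integer satisfying this is n = 5.

n = 5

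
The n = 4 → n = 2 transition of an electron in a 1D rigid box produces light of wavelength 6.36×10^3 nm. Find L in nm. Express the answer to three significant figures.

The photon carries ΔE = hc/λ = 6.626×10^-34·2.998×10^8/6.36×10^-6 m = 3.123×10^-20 J.
Since ΔE = (4² − 2²)E_1, E_1 = 2.602×10^-21 J, and L = h/√(8m_eE_1) = 4.81×10^-9 m = 4.81 nm.

L = 4.81 nm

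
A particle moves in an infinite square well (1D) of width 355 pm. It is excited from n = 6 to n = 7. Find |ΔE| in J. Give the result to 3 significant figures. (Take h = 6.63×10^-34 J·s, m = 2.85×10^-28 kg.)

|ΔE| = 1.99×10^-20 J

E_1 = h²/(8mL²) = 1.530×10^-21 J.
|ΔE| = |6² − 7²|·E_1 = 13·1.530×10^-21 J = 1.99×10^-20 J.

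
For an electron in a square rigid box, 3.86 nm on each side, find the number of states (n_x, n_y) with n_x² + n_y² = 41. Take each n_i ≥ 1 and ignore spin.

The level has n_x² + n_y² = 41. The ordered positive-integer solutions are (4, 5), (5, 4).
That gives 2 states.

degeneracy = 2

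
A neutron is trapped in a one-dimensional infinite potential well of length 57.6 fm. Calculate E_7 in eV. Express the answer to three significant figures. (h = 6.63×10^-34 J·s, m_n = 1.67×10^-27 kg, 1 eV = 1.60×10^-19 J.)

E_7 = 3.04×10^6 eV

For an infinite well E_n = n²h²/(8m_nL²), so E_1 = h²/(8m_nL²) = (6.63×10^-34)²/(8·1.67×10^-27·(5.76×10^-14 m)²) = 9.917×10^-15 J.
Then E_7 = 7²·E_1 = 49·9.917×10^-15 J = 4.859×10^-13 J.
Converting, E_7 = 4.859×10^-13 J / (1.60×10^-19 J/eV) = 3.04×10^6 eV.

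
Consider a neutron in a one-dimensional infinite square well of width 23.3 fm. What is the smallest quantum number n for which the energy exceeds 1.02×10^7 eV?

n = 6

E_1 = h²/(8m_nL²) = 6.035×10^-14 J = 3.767×10^5 eV.
Need n² > 1.02×10^7/3.767×10^5 = 27.08, i.e. n > 5.204.
The smallest integer satisfying this is n = 6.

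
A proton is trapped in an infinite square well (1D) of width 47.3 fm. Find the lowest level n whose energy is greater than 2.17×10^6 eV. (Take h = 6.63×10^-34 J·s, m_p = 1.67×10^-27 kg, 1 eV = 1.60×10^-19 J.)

E_1 = h²/(8m_pL²) = 1.471×10^-14 J = 9.194×10^4 eV.
Need n² > 2.17×10^6/9.194×10^4 = 23.60, i.e. n > 4.858.
The smallest integer satisfying this is n = 5.

n = 5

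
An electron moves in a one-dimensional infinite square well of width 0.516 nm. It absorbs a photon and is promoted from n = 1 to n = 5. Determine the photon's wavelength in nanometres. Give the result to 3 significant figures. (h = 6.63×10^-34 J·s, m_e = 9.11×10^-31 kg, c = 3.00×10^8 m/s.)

E_1 = h²/(8m_eL²) = 2.265×10^-19 J, so ΔE = (5² − 1²)E_1 = 5.436×10^-18 J.
λ = hc/ΔE = (6.63×10^-34·3.00×10^8)/5.436×10^-18 = 3.66×10^-8 m = 36.6 nm.

λ = 36.6 nm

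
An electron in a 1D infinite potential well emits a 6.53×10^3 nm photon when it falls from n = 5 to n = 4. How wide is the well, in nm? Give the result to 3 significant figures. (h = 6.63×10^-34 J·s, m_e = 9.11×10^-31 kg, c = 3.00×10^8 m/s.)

L = 4.22 nm

The photon carries ΔE = hc/λ = 6.63×10^-34·3.00×10^8/6.53×10^-6 m = 3.046×10^-20 J.
Since ΔE = (5² − 4²)E_1, E_1 = 3.384×10^-21 J, and L = h/√(8m_eE_1) = 4.22×10^-9 m = 4.22 nm.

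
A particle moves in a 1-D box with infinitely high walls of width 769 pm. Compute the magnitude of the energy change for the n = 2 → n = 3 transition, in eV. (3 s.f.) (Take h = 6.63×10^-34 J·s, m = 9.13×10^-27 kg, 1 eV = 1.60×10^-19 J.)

E_1 = h²/(8mL²) = 1.018×10^-23 J.
|ΔE| = |2² − 3²|·E_1 = 5·1.018×10^-23 J = 5.090×10^-23 J = 3.18×10^-4 eV.

|ΔE| = 3.18×10^-4 eV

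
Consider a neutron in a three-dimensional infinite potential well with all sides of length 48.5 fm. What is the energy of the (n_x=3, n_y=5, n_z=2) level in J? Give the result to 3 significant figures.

E = 5.29×10^-13 J

For a 3D rectangular well E = (h²/8m_n)·Σ n_i²/L_i² = (6.626×10^-34)²/(8·1.675×10^-27) · [3²/(48.5 fm)² + 5²/(48.5 fm)² + 2²/(48.5 fm)²].
Evaluating gives E = 5.29×10^-13 J.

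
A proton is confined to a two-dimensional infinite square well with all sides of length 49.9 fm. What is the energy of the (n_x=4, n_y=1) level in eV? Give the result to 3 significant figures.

For a 2D rectangular well E = (h²/8m_p)·Σ n_i²/L_i² = (6.626×10^-34)²/(8·1.673×10^-27) · [4²/(49.9 fm)² + 1²/(49.9 fm)²].
Evaluating gives E = 2.240×10^-13 J = 1.40×10^6 eV.

E = 1.40×10^6 eV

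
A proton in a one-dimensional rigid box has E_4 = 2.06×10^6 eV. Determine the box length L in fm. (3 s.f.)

From E_n = n²h²/(8m_pL²), L = n·h/√(8m_pE_n).
E_4 = 2.06×10^6 eV = 3.300×10^-13 J, so L = 4·6.626×10^-34/√(8·1.673×10^-27·3.300×10^-13) = 3.99×10^-14 m = 39.9 fm.

L = 39.9 fm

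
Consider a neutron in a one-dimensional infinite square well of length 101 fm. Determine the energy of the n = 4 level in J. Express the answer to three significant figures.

For an infinite well E_n = n²h²/(8m_nL²), so E_1 = h²/(8m_nL²) = (6.626×10^-34)²/(8·1.675×10^-27·(1.01×10^-13 m)²) = 3.212×10^-15 J.
Then E_4 = 4²·E_1 = 16·3.212×10^-15 J = 5.14×10^-14 J.

E_4 = 5.14×10^-14 J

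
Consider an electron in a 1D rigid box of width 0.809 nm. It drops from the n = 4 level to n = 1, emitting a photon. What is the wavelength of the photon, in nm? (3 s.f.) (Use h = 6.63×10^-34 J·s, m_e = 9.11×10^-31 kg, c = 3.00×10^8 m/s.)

λ = 144 nm

E_1 = h²/(8m_eL²) = 9.216×10^-20 J, so ΔE = (4² − 1²)E_1 = 1.382×10^-18 J.
λ = hc/ΔE = (6.63×10^-34·3.00×10^8)/1.382×10^-18 = 1.44×10^-7 m = 144 nm.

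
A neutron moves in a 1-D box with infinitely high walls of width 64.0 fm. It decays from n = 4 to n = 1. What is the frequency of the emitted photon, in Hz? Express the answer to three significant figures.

E_1 = h²/(8m_nL²) = 7.999×10^-15 J and ΔE = (4² − 1²)E_1 = 1.200×10^-13 J.
f = ΔE/h = 1.200×10^-13/6.626×10^-34 = 1.81×10^20 Hz.

f = 1.81×10^20 Hz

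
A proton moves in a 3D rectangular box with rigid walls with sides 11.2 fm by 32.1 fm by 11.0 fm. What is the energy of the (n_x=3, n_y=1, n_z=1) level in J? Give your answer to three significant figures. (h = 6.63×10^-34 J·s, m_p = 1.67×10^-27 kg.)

For a 3D rectangular well E = (h²/8m_p)·Σ n_i²/L_i² = (6.63×10^-34)²/(8·1.67×10^-27) · [3²/(11.2 fm)² + 1²/(32.1 fm)² + 1²/(11.0 fm)²].
Evaluating gives E = 2.66×10^-12 J.

E = 2.66×10^-12 J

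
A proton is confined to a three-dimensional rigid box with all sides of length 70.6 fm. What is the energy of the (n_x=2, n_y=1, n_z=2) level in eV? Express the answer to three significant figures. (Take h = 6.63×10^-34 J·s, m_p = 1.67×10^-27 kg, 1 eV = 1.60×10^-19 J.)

For a 3D rectangular well E = (h²/8m_p)·Σ n_i²/L_i² = (6.63×10^-34)²/(8·1.67×10^-27) · [2²/(70.6 fm)² + 1²/(70.6 fm)² + 2²/(70.6 fm)²].
Evaluating gives E = 5.941×10^-14 J = 3.71×10^5 eV.

E = 3.71×10^5 eV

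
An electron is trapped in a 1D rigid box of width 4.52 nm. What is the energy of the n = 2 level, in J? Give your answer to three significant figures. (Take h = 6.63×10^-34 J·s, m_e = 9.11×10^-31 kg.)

For an infinite well E_n = n²h²/(8m_eL²), so E_1 = h²/(8m_eL²) = (6.63×10^-34)²/(8·9.11×10^-31·(4.52×10^-9 m)²) = 2.952×10^-21 J.
Then E_2 = 2²·E_1 = 4·2.952×10^-21 J = 1.18×10^-20 J.

E_2 = 1.18×10^-20 J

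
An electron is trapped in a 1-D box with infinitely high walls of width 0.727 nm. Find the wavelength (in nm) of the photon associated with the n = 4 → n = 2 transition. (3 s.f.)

E_1 = h²/(8m_eL²) = 1.140×10^-19 J, so ΔE = (4² − 2²)E_1 = 1.368×10^-18 J.
λ = hc/ΔE = (6.626×10^-34·2.998×10^8)/1.368×10^-18 = 1.45×10^-7 m = 145 nm.

λ = 145 nm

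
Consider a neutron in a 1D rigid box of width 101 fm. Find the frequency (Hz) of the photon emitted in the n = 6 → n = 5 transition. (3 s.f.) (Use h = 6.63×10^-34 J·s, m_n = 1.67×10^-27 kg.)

E_1 = h²/(8m_nL²) = 3.225×10^-15 J and ΔE = (6² − 5²)E_1 = 3.548×10^-14 J.
f = ΔE/h = 3.548×10^-14/6.63×10^-34 = 5.35×10^19 Hz.

f = 5.35×10^19 Hz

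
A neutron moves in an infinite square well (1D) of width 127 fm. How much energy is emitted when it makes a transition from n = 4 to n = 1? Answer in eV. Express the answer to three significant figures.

|ΔE| = 1.90×10^5 eV

E_1 = h²/(8m_nL²) = 2.031×10^-15 J.
|ΔE| = |4² − 1²|·E_1 = 15·2.031×10^-15 J = 3.046×10^-14 J = 1.90×10^5 eV.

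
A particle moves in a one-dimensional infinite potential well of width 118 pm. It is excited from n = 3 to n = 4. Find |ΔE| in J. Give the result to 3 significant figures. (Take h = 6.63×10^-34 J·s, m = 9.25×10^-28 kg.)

E_1 = h²/(8mL²) = 4.266×10^-21 J.
|ΔE| = |3² − 4²|·E_1 = 7·4.266×10^-21 J = 2.99×10^-20 J.

|ΔE| = 2.99×10^-20 J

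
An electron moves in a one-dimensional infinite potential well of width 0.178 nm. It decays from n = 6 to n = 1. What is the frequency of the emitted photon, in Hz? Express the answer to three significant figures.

f = 1.00×10^17 Hz

E_1 = h²/(8m_eL²) = 1.902×10^-18 J and ΔE = (6² − 1²)E_1 = 6.657×10^-17 J.
f = ΔE/h = 6.657×10^-17/6.626×10^-34 = 1.00×10^17 Hz.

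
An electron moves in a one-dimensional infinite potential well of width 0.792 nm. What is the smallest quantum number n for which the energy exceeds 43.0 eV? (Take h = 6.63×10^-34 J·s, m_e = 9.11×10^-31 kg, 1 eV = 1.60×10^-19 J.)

n = 9

E_1 = h²/(8m_eL²) = 9.615×10^-20 J = 0.6009 eV.
Need n² > 43.0/0.6009 = 71.56, i.e. n > 8.459.
The smallest integer satisfying this is n = 9.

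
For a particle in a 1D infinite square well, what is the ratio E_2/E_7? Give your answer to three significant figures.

0.0816

E_n ∝ n², so E_2/E_7 = 2²/7² = 4/49 = 0.0816.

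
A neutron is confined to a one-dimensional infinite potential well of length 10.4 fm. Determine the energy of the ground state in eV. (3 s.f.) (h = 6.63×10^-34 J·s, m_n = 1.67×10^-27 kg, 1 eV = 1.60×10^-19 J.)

For an infinite well E_n = n²h²/(8m_nL²), so E_1 = h²/(8m_nL²) = (6.63×10^-34)²/(8·1.67×10^-27·(1.04×10^-14 m)²) = 3.042×10^-13 J.
Converting, E_1 = 3.042×10^-13 J / (1.60×10^-19 J/eV) = 1.90×10^6 eV.

E_1 = 1.90×10^6 eV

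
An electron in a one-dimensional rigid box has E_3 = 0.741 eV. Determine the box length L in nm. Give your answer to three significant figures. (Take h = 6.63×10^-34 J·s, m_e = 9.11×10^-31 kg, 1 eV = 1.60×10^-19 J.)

From E_n = n²h²/(8m_eL²), L = n·h/√(8m_eE_n).
E_3 = 0.741 eV = 1.186×10^-19 J, so L = 3·6.63×10^-34/√(8·9.11×10^-31·1.186×10^-19) = 2.14×10^-9 m = 2.14 nm.

L = 2.14 nm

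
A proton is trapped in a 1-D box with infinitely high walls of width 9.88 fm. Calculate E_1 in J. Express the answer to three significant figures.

E_1 = 3.36×10^-13 J

For an infinite well E_n = n²h²/(8m_pL²), so E_1 = h²/(8m_pL²) = (6.626×10^-34)²/(8·1.673×10^-27·(9.88×10^-15 m)²) = 3.360×10^-13 J.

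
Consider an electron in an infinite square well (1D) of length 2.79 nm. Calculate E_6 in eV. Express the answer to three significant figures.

For an infinite well E_n = n²h²/(8m_eL²), so E_1 = h²/(8m_eL²) = (6.626×10^-34)²/(8·9.109×10^-31·(2.79×10^-9 m)²) = 7.740×10^-21 J.
Then E_6 = 6²·E_1 = 36·7.740×10^-21 J = 2.786×10^-19 J.
Converting, E_6 = 2.786×10^-19 J / (1.602×10^-19 J/eV) = 1.74 eV.

E_6 = 1.74 eV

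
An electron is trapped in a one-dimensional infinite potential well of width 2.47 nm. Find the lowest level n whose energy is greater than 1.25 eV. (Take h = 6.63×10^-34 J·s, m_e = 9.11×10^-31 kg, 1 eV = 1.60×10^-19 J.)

E_1 = h²/(8m_eL²) = 9.886×10^-21 J = 0.06179 eV.
Need n² > 1.25/0.06179 = 20.23, i.e. n > 4.498.
The smallest integer satisfying this is n = 5.

n = 5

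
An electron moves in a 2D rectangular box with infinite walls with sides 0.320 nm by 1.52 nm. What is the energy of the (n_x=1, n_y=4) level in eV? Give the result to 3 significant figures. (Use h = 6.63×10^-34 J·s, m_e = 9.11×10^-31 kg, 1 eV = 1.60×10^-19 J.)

E = 6.29 eV

For a 2D rectangular well E = (h²/8m_e)·Σ n_i²/L_i² = (6.63×10^-34)²/(8·9.11×10^-31) · [1²/(0.320 nm)² + 4²/(1.52 nm)²].
Evaluating gives E = 1.007×10^-18 J = 6.29 eV.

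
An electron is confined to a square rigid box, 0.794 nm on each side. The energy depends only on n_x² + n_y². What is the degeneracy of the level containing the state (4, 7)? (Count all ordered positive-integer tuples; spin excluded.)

degeneracy = 4

The level has n_x² + n_y² = 65. The ordered positive-integer solutions are (1, 8), (4, 7), (7, 4), (8, 1).
That gives 4 states.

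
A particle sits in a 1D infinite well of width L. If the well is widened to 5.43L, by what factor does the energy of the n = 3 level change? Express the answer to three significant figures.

0.0339

E_n ∝ 1/L², so the energy scales by 1/5.43² = 0.0339.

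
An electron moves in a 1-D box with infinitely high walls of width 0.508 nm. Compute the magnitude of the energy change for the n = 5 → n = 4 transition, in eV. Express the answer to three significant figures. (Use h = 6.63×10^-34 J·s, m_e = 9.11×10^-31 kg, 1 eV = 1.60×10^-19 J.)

E_1 = h²/(8m_eL²) = 2.337×10^-19 J.
|ΔE| = |5² − 4²|·E_1 = 9·2.337×10^-19 J = 2.103×10^-18 J = 13.1 eV.

|ΔE| = 13.1 eV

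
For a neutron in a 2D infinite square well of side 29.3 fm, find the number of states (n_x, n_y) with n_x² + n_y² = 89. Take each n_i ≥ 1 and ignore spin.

The level has n_x² + n_y² = 89. The ordered positive-integer solutions are (5, 8), (8, 5).
That gives 2 states.

degeneracy = 2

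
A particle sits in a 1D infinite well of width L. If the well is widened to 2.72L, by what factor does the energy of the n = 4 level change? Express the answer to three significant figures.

0.135

E_n ∝ 1/L², so the energy scales by 1/2.72² = 0.135.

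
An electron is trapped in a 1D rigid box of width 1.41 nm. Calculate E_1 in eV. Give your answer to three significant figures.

For an infinite well E_n = n²h²/(8m_eL²), so E_1 = h²/(8m_eL²) = (6.626×10^-34)²/(8·9.109×10^-31·(1.41×10^-9 m)²) = 3.030×10^-20 J.
Converting, E_1 = 3.030×10^-20 J / (1.602×10^-19 J/eV) = 0.189 eV.

E_1 = 0.189 eV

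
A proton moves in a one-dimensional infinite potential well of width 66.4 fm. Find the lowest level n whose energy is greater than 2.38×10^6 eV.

E_1 = h²/(8m_pL²) = 7.440×10^-15 J = 4.644×10^4 eV.
Need n² > 2.38×10^6/4.644×10^4 = 51.25, i.e. n > 7.159.
The smallest integer satisfying this is n = 8.

n = 8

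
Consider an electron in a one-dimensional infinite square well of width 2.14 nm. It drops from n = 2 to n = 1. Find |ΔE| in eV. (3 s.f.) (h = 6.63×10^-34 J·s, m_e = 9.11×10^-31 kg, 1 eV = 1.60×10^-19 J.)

|ΔE| = 0.247 eV

E_1 = h²/(8m_eL²) = 1.317×10^-20 J.
|ΔE| = |2² − 1²|·E_1 = 3·1.317×10^-20 J = 3.951×10^-20 J = 0.247 eV.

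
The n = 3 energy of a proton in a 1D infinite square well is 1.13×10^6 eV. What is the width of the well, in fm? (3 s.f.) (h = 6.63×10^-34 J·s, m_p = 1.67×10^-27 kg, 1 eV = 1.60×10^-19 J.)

L = 40.5 fm

From E_n = n²h²/(8m_pL²), L = n·h/√(8m_pE_n).
E_3 = 1.13×10^6 eV = 1.808×10^-13 J, so L = 3·6.63×10^-34/√(8·1.67×10^-27·1.808×10^-13) = 4.05×10^-14 m = 40.5 fm.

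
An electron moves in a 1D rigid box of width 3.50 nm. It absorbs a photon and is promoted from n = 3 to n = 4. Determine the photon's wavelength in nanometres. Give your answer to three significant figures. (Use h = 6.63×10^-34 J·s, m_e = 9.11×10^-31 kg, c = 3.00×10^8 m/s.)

E_1 = h²/(8m_eL²) = 4.924×10^-21 J, so ΔE = (4² − 3²)E_1 = 3.447×10^-20 J.
λ = hc/ΔE = (6.63×10^-34·3.00×10^8)/3.447×10^-20 = 5.77×10^-6 m = 5.77×10^3 nm.

λ = 5.77×10^3 nm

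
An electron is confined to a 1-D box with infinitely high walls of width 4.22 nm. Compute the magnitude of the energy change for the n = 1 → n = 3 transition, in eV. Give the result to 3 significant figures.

E_1 = h²/(8m_eL²) = 3.383×10^-21 J.
|ΔE| = |1² − 3²|·E_1 = 8·3.383×10^-21 J = 2.706×10^-20 J = 0.169 eV.

|ΔE| = 0.169 eV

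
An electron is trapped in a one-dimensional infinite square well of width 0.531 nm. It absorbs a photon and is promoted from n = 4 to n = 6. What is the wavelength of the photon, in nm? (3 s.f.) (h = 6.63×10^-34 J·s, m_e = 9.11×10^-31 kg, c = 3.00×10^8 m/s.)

E_1 = h²/(8m_eL²) = 2.139×10^-19 J, so ΔE = (6² − 4²)E_1 = 4.278×10^-18 J.
λ = hc/ΔE = (6.63×10^-34·3.00×10^8)/4.278×10^-18 = 4.65×10^-8 m = 46.5 nm.

λ = 46.5 nm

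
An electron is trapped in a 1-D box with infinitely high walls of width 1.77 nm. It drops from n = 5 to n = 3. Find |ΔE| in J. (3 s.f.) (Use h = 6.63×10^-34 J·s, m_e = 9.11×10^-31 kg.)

|ΔE| = 3.08×10^-19 J

E_1 = h²/(8m_eL²) = 1.925×10^-20 J.
|ΔE| = |5² − 3²|·E_1 = 16·1.925×10^-20 J = 3.08×10^-19 J.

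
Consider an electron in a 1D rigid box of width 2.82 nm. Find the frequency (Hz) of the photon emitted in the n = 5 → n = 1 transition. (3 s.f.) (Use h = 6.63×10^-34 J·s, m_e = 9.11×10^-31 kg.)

E_1 = h²/(8m_eL²) = 7.584×10^-21 J and ΔE = (5² − 1²)E_1 = 1.820×10^-19 J.
f = ΔE/h = 1.820×10^-19/6.63×10^-34 = 2.75×10^14 Hz.

f = 2.75×10^14 Hz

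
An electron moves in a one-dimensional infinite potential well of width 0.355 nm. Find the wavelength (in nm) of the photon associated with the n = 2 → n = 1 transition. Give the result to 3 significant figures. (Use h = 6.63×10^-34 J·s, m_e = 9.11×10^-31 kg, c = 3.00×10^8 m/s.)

E_1 = h²/(8m_eL²) = 4.786×10^-19 J, so ΔE = (2² − 1²)E_1 = 1.436×10^-18 J.
λ = hc/ΔE = (6.63×10^-34·3.00×10^8)/1.436×10^-18 = 1.39×10^-7 m = 139 nm.

λ = 139 nm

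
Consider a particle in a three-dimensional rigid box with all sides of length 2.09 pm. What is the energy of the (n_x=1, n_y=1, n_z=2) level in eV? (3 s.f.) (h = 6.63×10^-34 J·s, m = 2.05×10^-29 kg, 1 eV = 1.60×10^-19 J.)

For a 3D rectangular well E = (h²/8m)·Σ n_i²/L_i² = (6.63×10^-34)²/(8·2.05×10^-29) · [1²/(2.09 pm)² + 1²/(2.09 pm)² + 2²/(2.09 pm)²].
Evaluating gives E = 3.682×10^-15 J = 2.30×10^4 eV.

E = 2.30×10^4 eV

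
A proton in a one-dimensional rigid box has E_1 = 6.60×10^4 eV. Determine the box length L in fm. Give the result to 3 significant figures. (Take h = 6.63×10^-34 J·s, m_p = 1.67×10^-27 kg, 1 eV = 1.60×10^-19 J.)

From E_n = n²h²/(8m_pL²), L = n·h/√(8m_pE_n).
E_1 = 6.60×10^4 eV = 1.056×10^-14 J, so L = 1·6.63×10^-34/√(8·1.67×10^-27·1.056×10^-14) = 5.58×10^-14 m = 55.8 fm.

L = 55.8 fm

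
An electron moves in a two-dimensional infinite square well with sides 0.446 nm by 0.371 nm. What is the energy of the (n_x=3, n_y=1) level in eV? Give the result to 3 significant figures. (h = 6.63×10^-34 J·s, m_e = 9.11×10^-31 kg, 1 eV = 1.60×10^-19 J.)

For a 2D rectangular well E = (h²/8m_e)·Σ n_i²/L_i² = (6.63×10^-34)²/(8·9.11×10^-31) · [3²/(0.446 nm)² + 1²/(0.371 nm)²].
Evaluating gives E = 3.167×10^-18 J = 19.8 eV.

E = 19.8 eV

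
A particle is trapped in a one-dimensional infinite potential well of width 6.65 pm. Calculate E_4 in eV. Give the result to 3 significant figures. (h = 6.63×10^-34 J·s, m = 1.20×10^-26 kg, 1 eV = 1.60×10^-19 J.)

For an infinite well E_n = n²h²/(8mL²), so E_1 = h²/(8mL²) = (6.63×10^-34)²/(8·1.20×10^-26·(6.65×10^-12 m)²) = 1.035×10^-19 J.
Then E_4 = 4²·E_1 = 16·1.035×10^-19 J = 1.656×10^-18 J.
Converting, E_4 = 1.656×10^-18 J / (1.60×10^-19 J/eV) = 10.4 eV.

E_4 = 10.4 eV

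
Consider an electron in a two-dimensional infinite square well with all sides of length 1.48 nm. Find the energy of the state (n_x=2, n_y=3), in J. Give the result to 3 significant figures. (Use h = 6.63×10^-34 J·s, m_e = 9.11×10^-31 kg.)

E = 3.58×10^-19 J

For a 2D rectangular well E = (h²/8m_e)·Σ n_i²/L_i² = (6.63×10^-34)²/(8·9.11×10^-31) · [2²/(1.48 nm)² + 3²/(1.48 nm)²].
Evaluating gives E = 3.58×10^-19 J.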